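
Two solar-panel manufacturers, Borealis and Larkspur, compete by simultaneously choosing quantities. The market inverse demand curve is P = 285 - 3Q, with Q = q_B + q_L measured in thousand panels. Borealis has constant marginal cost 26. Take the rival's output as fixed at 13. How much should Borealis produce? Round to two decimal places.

36.67

With the rival's output fixed at 13, Borealis's profit is π_B = (285 - 3·13 - 3q_B)q_B - (26q_B) = (246 - 3q_B)q_B - (26q_B).
∂π_B/∂q_B = 220 - 6q_B = 0, so q_B = 110/3.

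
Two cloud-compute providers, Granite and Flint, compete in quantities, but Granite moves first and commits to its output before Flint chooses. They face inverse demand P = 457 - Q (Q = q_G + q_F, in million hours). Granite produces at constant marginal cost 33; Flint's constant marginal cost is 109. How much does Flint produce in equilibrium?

49

The follower Flint best-responds to any q_G: π_F = (457 - Q)q_F - 109q_F.
Follower FOC: 348 - q_G - 2q_F = 0, so q_F(q_G) = (348 - q_G)/2.
Granite substitutes q_F(q_G) into its own profit: π_G = q_G(457 - q_G - (348 - q_G)/2) - 33q_G = (283 - (1/2)q_G)q_G - 33q_G.
The leader's first-order condition 250 - q_G = 0 yields q_G = 250.
Then q_F = (348 - 250)/2 = 49.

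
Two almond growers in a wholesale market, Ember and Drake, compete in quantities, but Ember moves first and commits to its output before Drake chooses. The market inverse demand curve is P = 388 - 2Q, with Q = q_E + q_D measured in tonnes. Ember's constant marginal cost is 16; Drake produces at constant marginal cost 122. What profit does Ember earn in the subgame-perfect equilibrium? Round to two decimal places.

Solve by backward induction. Given q_E, the follower Drake maximises π_D = (388 - 2q_E - 2q_D)q_D - 122q_D.
∂π_D/∂q_D = 266 - 2q_E - 4q_D = 0 gives the reaction function q_D = (266 - 2q_E)/4.
The leader anticipates this reaction. Substituting into P = 388 - 2Q gives P = 255 - q_E, so π_E = (255 - q_E)q_E - 16q_E.
Leader FOC: 239 - 2q_E = 0, so q_E = 239/2.
Then q_D = (266 - 2·(239/2))/4 = 27/4.
Price P = 388 - 2·(505/4) = 271/2.
Ember's profit: (271/2 - 16)·(239/2) = 14280.2500.

14280.25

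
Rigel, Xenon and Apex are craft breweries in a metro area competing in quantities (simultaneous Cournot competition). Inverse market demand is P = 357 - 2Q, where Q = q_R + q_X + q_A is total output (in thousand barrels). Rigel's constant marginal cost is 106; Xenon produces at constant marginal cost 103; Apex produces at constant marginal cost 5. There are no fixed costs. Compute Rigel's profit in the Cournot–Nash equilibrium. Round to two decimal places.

Rigel's profit: π_R = (357 - 2Q)q_R - (106q_R). Setting ∂π_R/∂q_R = 0: 251 - 4q_R - 2(q_X + q_A) = 0.
Xenon's profit: π_X = (357 - 2Q)q_X - (103q_X). Setting ∂π_X/∂q_X = 0: 254 - 4q_X - 2(q_R + q_A) = 0.
Apex's first-order condition: 352 - 4q_A - 2(q_R + q_X) = 0.
Adding the 3 conditions: 857 − 4Q − 4Q = 0, i.e. Q = 857/8.
Back-substituting: q_R = (251 − 857/4)/2 = 147/8, q_X = (254 − 857/4)/2 = 159/8, q_A = (352 − 857/4)/2 = 551/8.
Price P = 357 - 2·(857/8) = 571/4.
Rigel's profit: (571/4 - 106)·(147/8) = 675.2813.

675.28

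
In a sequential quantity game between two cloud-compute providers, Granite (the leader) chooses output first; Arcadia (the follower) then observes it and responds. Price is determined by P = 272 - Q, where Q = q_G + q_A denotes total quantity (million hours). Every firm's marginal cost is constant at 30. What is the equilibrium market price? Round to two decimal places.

Solve by backward induction. Given q_G, the follower Arcadia maximises π_A = (272 - q_G - q_A)q_A - 30q_A.
Follower FOC: 242 - q_G - 2q_A = 0, so q_A(q_G) = (242 - q_G)/2.
The leader anticipates this reaction. Substituting into P = 272 - Q gives P = 151 - (1/2)q_G, so π_G = (151 - (1/2)q_G)q_G - 30q_G.
Leader FOC: 121 - q_G = 0, so q_G = 121.
Then q_A = (242 - 121)/2 = 121/2.
Total output Q = 363/2, so price P = 272 - 363/2 = 181/2.

90.50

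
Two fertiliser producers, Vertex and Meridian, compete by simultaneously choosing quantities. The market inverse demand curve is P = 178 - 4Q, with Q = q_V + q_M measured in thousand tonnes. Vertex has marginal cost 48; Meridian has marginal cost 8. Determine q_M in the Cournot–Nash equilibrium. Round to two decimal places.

17.50

Vertex's profit: π_V = (178 - 4Q)q_V - (48q_V). Setting ∂π_V/∂q_V = 0: 130 - 8q_V - 4(q_M) = 0.
Meridian's first-order condition: 170 - 8q_M - 4(q_V) = 0.
Rearranging gives the reaction functions q_V = (130 - 4q_M)/8 and q_M = (170 - 4q_V)/8.
Solving the pair: q_V = 15/2, q_M = 35/2.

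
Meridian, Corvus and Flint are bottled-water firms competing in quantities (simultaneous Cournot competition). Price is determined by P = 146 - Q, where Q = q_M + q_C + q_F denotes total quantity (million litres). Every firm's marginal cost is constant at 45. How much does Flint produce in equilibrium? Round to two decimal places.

Each firm earns π_i = (146 - Q)q_i - 45q_i.
Setting ∂π_i/∂q_i = 0 with rivals' quantities fixed: 101 - 2q_i - Σ_{j≠i} q_j = 0.
With identical firms every q_j equals q_i, so Σ_{j≠i} q_j = 2q_i and 101 = 4q_i, giving q_i = 101/4.

25.25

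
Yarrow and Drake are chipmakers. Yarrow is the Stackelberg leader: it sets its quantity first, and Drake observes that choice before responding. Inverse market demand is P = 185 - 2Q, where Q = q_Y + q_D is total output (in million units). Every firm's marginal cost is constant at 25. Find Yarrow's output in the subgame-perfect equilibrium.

The follower Drake best-responds to any q_Y: π_D = (185 - 2Q)q_D - 25q_D.
∂π_D/∂q_D = 160 - 2q_Y - 4q_D = 0 gives the reaction function q_D = (160 - 2q_Y)/4.
Yarrow substitutes q_D(q_Y) into its own profit: π_Y = q_Y(185 - 2q_Y - (160 - 2q_Y)/2) - 25q_Y = (105 - q_Y)q_Y - 25q_Y.
The leader's first-order condition 80 - 2q_Y = 0 yields q_Y = 40.
Then q_D = (160 - 2·40)/4 = 20.

40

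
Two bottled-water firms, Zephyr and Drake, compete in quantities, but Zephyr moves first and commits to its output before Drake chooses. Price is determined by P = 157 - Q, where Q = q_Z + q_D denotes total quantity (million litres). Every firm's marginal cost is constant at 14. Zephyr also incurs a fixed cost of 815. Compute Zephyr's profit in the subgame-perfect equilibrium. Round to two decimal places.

Solve by backward induction. Given q_Z, the follower Drake maximises π_D = (157 - q_Z - q_D)q_D - 14q_D.
Follower FOC: 143 - q_Z - 2q_D = 0, so q_D(q_Z) = (143 - q_Z)/2.
Zephyr substitutes q_D(q_Z) into its own profit: π_Z = q_Z(157 - q_Z - (143 - q_Z)/2) - 14q_Z = (171/2 - (1/2)q_Z)q_Z - 14q_Z.
Leader FOC: 143/2 - q_Z = 0, so q_Z = 143/2.
Then q_D = (143 - 143/2)/2 = 143/4.
Price P = 157 - 429/4 = 199/4.
Zephyr's profit: (199/4 - 14)·(143/2) - 815 = 1741.1250.

1741.13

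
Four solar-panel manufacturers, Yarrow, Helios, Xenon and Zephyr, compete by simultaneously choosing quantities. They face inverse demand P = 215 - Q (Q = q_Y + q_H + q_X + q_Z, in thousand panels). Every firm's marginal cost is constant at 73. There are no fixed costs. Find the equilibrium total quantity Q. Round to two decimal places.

A representative firm's profit is π_i = q_i(215 - Q) - 73q_i.
Setting ∂π_i/∂q_i = 0 with rivals' quantities fixed: 142 - 2q_i - Σ_{j≠i} q_j = 0.
With identical firms every q_j equals q_i, so Σ_{j≠i} q_j = 3q_i and 142 = 5q_i, giving q_i = 142/5.
Total output Q = 142/5 + 142/5 + 142/5 + 142/5 = 568/5.

113.60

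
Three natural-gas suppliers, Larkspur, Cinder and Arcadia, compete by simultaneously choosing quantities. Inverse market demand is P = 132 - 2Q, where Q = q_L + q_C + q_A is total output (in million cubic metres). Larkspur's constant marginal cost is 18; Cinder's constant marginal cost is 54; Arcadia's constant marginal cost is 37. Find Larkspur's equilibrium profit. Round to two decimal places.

Larkspur's profit: π_L = (132 - 2Q)q_L - (18q_L). Setting ∂π_L/∂q_L = 0: 114 - 4q_L - 2(q_C + q_A) = 0.
Cinder's first-order condition: 78 - 4q_C - 2(q_L + q_A) = 0.
Arcadia's profit: π_A = (132 - 2Q)q_A - (37q_A). Setting ∂π_A/∂q_A = 0: 95 - 4q_A - 2(q_L + q_C) = 0.
Summing all 3 equations gives 287 − 8Q = 0, hence Q = 287/8.
Back-substituting: q_L = (114 − 287/4)/2 = 169/8, q_C = (78 − 287/4)/2 = 25/8, q_A = (95 − 287/4)/2 = 93/8.
Price P = 132 - 2·(287/8) = 241/4.
Larkspur's profit: (241/4 - 18)·(169/8) = 892.5313.

892.53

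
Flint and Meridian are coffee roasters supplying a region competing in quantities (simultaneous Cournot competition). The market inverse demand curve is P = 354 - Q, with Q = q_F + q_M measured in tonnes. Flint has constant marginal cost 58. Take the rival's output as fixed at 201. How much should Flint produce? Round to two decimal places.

With the rival's output fixed at 201, Flint's profit is π_F = (354 - 201 - q_F)q_F - (58q_F) = (153 - q_F)q_F - (58q_F).
∂π_F/∂q_F = 95 - 2q_F = 0, so q_F = 95/2.

47.50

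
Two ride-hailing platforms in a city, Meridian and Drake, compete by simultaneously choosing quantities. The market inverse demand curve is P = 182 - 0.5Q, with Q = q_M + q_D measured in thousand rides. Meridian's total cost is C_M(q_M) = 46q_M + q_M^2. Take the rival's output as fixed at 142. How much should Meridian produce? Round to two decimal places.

21.67

With the rival's output fixed at 142, Meridian's profit is π_M = (182 - (1/2)·142 - (1/2)q_M)q_M - (46q_M + q_M²) = (111 - (1/2)q_M)q_M - (46q_M + q_M²).
∂π_M/∂q_M = 65 - 3q_M = 0, so q_M = 65/3.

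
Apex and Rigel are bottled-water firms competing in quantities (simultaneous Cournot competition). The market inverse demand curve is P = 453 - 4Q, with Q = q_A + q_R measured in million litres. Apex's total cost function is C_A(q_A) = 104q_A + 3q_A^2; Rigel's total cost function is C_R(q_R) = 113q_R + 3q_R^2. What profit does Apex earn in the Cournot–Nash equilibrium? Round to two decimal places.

2686.07

Apex's profit: π_A = (453 - 4Q)q_A - (104q_A + 3q_A²). Setting ∂π_A/∂q_A = 0: 349 - 14q_A - 4(q_R) = 0.
Rigel's first-order condition: 340 - 14q_R - 4(q_A) = 0.
Best responses: q_A = (349 - 4q_R)/14, q_R = (340 - 4q_A)/14.
Solving the pair: q_A = 1763/90, q_R = 841/45.
Price P = 453 - 4·(689/18) = 299.8889.
Apex's profit: 299.8889·(1763/90) - 104·(1763/90) - 3(1763/90)² = 2686.0720.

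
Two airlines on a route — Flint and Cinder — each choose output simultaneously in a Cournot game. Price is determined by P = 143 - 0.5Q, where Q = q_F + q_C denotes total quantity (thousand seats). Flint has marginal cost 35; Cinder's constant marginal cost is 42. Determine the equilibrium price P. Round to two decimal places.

Flint's profit: π_F = (143 - 0.5Q)q_F - (35q_F). Setting ∂π_F/∂q_F = 0: 108 - q_F - (1/2)(q_C) = 0.
Cinder's first-order condition: 101 - q_C - (1/2)(q_F) = 0.
So q_F = (108 - (1/2)q_C) and q_C = (101 - (1/2)q_F).
Solving the pair: q_F = 230/3, q_C = 188/3.
Total output Q = 418/3, so price P = 143 - (1/2)·(418/3) = 220/3.

73.33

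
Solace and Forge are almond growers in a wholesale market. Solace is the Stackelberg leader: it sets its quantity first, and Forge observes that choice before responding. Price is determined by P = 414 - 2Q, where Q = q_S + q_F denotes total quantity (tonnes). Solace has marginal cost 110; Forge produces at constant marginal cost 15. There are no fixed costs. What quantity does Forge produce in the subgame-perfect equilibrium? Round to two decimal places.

73.63

The follower Forge best-responds to any q_S: π_F = (414 - 2Q)q_F - 15q_F.
Setting the follower's marginal profit to zero, 399 - 2q_S - 4q_F = 0, i.e. q_F = (399 - 2q_S)/4.
The leader anticipates this reaction. Substituting into P = 414 - 2Q gives P = 429/2 - q_S, so π_S = (429/2 - q_S)q_S - 110q_S.
Leader FOC: 209/2 - 2q_S = 0, so q_S = 209/4.
Then q_F = (399 - 2·(209/4))/4 = 589/8.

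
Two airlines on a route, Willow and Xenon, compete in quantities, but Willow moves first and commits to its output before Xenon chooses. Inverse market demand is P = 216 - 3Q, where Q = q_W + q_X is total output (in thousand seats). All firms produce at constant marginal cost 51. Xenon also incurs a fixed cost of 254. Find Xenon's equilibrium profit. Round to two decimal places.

The follower Xenon best-responds to any q_W: π_X = (216 - 3Q)q_X - 51q_X.
∂π_X/∂q_X = 165 - 3q_W - 6q_X = 0 gives the reaction function q_X = (165 - 3q_W)/6.
Willow substitutes q_X(q_W) into its own profit: π_W = q_W(216 - 3q_W - (165 - 3q_W)/2) - 51q_W = (267/2 - (3/2)q_W)q_W - 51q_W.
Leader FOC: 165/2 - 3q_W = 0, so q_W = 55/2.
Then q_X = (165 - 3·(55/2))/6 = 55/4.
Price P = 216 - 3·(165/4) = 369/4.
Xenon's profit: (369/4 - 51)·(55/4) - 254 = 313.1875.

313.19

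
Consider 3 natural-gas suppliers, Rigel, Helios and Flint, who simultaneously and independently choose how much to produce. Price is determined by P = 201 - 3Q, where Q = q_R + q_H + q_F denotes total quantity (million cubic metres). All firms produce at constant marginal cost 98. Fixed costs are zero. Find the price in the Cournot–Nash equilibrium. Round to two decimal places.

123.75

Each firm earns π_i = (201 - 3Q)q_i - 98q_i.
First-order condition (treating rivals' output as given): 103 - 6q_i - 3·Σ_{j≠i} q_j = 0.
By symmetry each firm produces the same amount; substituting Σ_{j≠i} q_j = 2q_i yields q_i = 103/12.
Total output Q = 103/4, so price P = 201 - 3·(103/4) = 495/4.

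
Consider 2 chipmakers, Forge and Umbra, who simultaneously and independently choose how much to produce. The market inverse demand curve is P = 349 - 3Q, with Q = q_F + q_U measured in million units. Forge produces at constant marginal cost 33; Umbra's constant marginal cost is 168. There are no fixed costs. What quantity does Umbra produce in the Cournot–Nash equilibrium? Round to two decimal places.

Forge's profit: π_F = (349 - 3Q)q_F - (33q_F). Setting ∂π_F/∂q_F = 0: 316 - 6q_F - 3(q_U) = 0.
Umbra's profit: π_U = (349 - 3Q)q_U - (168q_U). Setting ∂π_U/∂q_U = 0: 181 - 6q_U - 3(q_F) = 0.
Rearranging gives the reaction functions q_F = (316 - 3q_U)/6 and q_U = (181 - 3q_F)/6.
Substituting one into the other gives q_F = 451/9 and q_U = 46/9.

5.11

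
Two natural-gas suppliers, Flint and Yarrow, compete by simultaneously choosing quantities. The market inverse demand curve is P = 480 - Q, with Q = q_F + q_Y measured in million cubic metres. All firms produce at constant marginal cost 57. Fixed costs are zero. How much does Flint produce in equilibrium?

141

Each firm earns π_i = (480 - Q)q_i - 57q_i.
First-order condition (treating rivals' output as given): 423 - 2q_i - q_j = 0.
By symmetry each firm produces the same amount; substituting q_j = q_i yields q_i = 423/3 = 141.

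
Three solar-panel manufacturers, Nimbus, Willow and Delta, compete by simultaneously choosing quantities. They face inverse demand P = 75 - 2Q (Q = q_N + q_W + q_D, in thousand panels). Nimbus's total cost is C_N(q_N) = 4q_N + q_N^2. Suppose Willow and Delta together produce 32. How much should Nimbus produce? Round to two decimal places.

With rivals' combined output fixed at 32, Nimbus's profit is π_N = (75 - 2·32 - 2q_N)q_N - (4q_N + q_N²) = (11 - 2q_N)q_N - (4q_N + q_N²).
∂π_N/∂q_N = 7 - 6q_N = 0, so q_N = 7/6.

1.17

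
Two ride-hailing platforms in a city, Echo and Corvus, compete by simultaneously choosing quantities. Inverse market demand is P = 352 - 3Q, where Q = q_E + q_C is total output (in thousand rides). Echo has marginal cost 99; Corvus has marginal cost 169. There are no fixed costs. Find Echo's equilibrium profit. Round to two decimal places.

Echo's profit: π_E = (352 - 3Q)q_E - (99q_E). Setting ∂π_E/∂q_E = 0: 253 - 6q_E - 3(q_C) = 0.
Corvus's first-order condition: 183 - 6q_C - 3(q_E) = 0.
Rearranging gives the reaction functions q_E = (253 - 3q_C)/6 and q_C = (183 - 3q_E)/6.
Substituting one into the other gives q_E = 323/9 and q_C = 113/9.
Price P = 352 - 3·(436/9) = 620/3.
Echo's profit: (620/3 - 99)·(323/9) = 3864.0370.

3864.04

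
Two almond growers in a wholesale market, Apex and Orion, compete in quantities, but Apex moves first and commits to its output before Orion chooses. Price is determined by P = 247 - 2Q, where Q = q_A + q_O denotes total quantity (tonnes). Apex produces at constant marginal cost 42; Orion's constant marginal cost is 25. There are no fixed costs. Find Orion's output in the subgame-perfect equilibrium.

32

Solve by backward induction. Given q_A, the follower Orion maximises π_O = (247 - 2q_A - 2q_O)q_O - 25q_O.
∂π_O/∂q_O = 222 - 2q_A - 4q_O = 0 gives the reaction function q_O = (222 - 2q_A)/4.
The leader anticipates this reaction. Substituting into P = 247 - 2Q gives P = 136 - q_A, so π_A = (136 - q_A)q_A - 42q_A.
Maximising: ∂π_A/∂q_A = 94 - 2q_A = 0, giving q_A = 47.
Then q_O = (222 - 2·47)/4 = 32.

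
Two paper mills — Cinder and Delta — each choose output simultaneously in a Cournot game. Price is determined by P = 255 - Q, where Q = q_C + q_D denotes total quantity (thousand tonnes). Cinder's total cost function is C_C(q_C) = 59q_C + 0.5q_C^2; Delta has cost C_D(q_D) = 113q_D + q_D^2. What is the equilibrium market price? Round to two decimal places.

175.73

Cinder's profit: π_C = (255 - Q)q_C - (59q_C + (1/2)q_C²). Setting ∂π_C/∂q_C = 0: 196 - 3q_C - (q_D) = 0.
Delta's first-order condition: 142 - 4q_D - (q_C) = 0.
Rearranging gives the reaction functions q_C = (196 - q_D)/3 and q_D = (142 - q_C)/4.
Substituting one into the other gives q_C = 642/11 and q_D = 230/11.
Total output Q = 872/11, so price P = 255 - 872/11 = 1933/11.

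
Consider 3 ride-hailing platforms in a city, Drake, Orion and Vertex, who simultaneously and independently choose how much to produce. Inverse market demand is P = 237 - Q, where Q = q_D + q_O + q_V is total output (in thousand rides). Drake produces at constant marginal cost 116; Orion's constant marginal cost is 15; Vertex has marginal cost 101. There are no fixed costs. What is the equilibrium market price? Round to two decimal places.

Drake's profit: π_D = (237 - Q)q_D - (116q_D). Setting ∂π_D/∂q_D = 0: 121 - 2q_D - (q_O + q_V) = 0.
Orion's profit: π_O = (237 - Q)q_O - (15q_O). Setting ∂π_O/∂q_O = 0: 222 - 2q_O - (q_D + q_V) = 0.
Vertex's first-order condition: 136 - 2q_V - (q_D + q_O) = 0.
Summing all 3 equations gives 479 − 4Q = 0, hence Q = 479/4.
Back-substituting: q_D = (121 − 479/4) = 5/4, q_O = (222 − 479/4) = 409/4, q_V = (136 − 479/4) = 65/4.
Total output Q = 479/4, so price P = 237 - 479/4 = 469/4.

117.25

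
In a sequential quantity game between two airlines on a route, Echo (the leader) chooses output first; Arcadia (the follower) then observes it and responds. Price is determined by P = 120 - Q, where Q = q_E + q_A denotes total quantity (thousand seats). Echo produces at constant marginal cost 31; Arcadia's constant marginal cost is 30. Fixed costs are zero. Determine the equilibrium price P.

53

Solve by backward induction. Given q_E, the follower Arcadia maximises π_A = (120 - q_E - q_A)q_A - 30q_A.
∂π_A/∂q_A = 90 - q_E - 2q_A = 0 gives the reaction function q_A = (90 - q_E)/2.
The leader anticipates this reaction. Substituting into P = 120 - Q gives P = 75 - (1/2)q_E, so π_E = (75 - (1/2)q_E)q_E - 31q_E.
Maximising: ∂π_E/∂q_E = 44 - q_E = 0, giving q_E = 44.
Then q_A = (90 - 44)/2 = 23.
Total output Q = 67, so price P = 120 - 67 = 53.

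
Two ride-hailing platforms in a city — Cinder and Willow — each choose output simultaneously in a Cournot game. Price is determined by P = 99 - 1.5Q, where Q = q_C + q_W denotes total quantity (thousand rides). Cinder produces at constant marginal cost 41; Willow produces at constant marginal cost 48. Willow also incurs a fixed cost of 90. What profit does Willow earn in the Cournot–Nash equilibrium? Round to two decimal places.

53.41

Cinder's profit: π_C = (99 - 1.5Q)q_C - (41q_C). Setting ∂π_C/∂q_C = 0: 58 - 3q_C - (3/2)(q_W) = 0.
Willow's profit: π_W = (99 - 1.5Q)q_W - (48q_W). Setting ∂π_W/∂q_W = 0: 51 - 3q_W - (3/2)(q_C) = 0.
Best responses: q_C = (58 - (3/2)q_W)/3, q_W = (51 - (3/2)q_C)/3.
Solving the pair: q_C = 130/9, q_W = 88/9.
Price P = 99 - (3/2)·(218/9) = 188/3.
Willow's profit: (188/3 - 48)·(88/9) - 90 = 1442/27.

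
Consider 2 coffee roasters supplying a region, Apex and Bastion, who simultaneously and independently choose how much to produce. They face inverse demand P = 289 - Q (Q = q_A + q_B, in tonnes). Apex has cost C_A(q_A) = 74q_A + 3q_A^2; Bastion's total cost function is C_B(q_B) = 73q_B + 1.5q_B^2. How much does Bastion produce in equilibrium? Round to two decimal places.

38.79

Apex's profit: π_A = (289 - Q)q_A - (74q_A + 3q_A²). Setting ∂π_A/∂q_A = 0: 215 - 8q_A - (q_B) = 0.
Bastion's profit: π_B = (289 - Q)q_B - (73q_B + (3/2)q_B²). Setting ∂π_B/∂q_B = 0: 216 - 5q_B - (q_A) = 0.
Best responses: q_A = (215 - q_B)/8, q_B = (216 - q_A)/5.
Solving the pair: q_A = 859/39, q_B = 1513/39.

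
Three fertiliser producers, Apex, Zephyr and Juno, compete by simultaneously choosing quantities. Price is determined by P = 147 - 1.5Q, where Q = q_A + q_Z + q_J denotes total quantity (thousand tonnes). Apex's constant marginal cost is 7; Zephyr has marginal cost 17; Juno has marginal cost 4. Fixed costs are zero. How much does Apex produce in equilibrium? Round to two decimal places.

Apex's profit: π_A = (147 - 1.5Q)q_A - (7q_A). Setting ∂π_A/∂q_A = 0: 140 - 3q_A - (3/2)(q_Z + q_J) = 0.
Zephyr's first-order condition: 130 - 3q_Z - (3/2)(q_A + q_J) = 0.
Juno's first-order condition: 143 - 3q_J - (3/2)(q_A + q_Z) = 0.
Adding the 3 first-order conditions: 413 − 6Q = 0, so Q = 413/6.
Back-substituting: q_A = (140 − 413/4)/(3/2) = 49/2, q_Z = (130 − 413/4)/(3/2) = 107/6, q_J = (143 − 413/4)/(3/2) = 53/2.

24.50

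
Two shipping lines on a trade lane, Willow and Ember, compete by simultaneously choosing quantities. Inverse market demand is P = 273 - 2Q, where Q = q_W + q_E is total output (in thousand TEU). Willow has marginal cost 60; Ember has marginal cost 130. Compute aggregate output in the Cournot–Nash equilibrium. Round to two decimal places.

59.33

Willow's profit: π_W = (273 - 2Q)q_W - (60q_W). Setting ∂π_W/∂q_W = 0: 213 - 4q_W - 2(q_E) = 0.
Ember's profit: π_E = (273 - 2Q)q_E - (130q_E). Setting ∂π_E/∂q_E = 0: 143 - 4q_E - 2(q_W) = 0.
Best responses: q_W = (213 - 2q_E)/4, q_E = (143 - 2q_W)/4.
Substituting one into the other gives q_W = 283/6 and q_E = 73/6.
Total output Q = 283/6 + 73/6 = 178/3.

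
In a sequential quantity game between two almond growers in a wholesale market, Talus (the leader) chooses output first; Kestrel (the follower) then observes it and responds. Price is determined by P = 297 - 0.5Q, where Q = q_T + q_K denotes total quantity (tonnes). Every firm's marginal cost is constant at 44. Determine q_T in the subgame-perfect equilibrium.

253

Solve by backward induction. Given q_T, the follower Kestrel maximises π_K = (297 - (1/2)q_T - (1/2)q_K)q_K - 44q_K.
∂π_K/∂q_K = 253 - (1/2)q_T - q_K = 0 gives the reaction function q_K = (253 - (1/2)q_T).
Talus substitutes q_K(q_T) into its own profit: π_T = q_T(297 - (1/2)q_T - (253 - (1/2)q_T)/2) - 44q_T = (341/2 - (1/4)q_T)q_T - 44q_T.
Leader FOC: 253/2 - (1/2)q_T = 0, so q_T = 253.
Then q_K = (253 - (1/2)·253) = 253/2.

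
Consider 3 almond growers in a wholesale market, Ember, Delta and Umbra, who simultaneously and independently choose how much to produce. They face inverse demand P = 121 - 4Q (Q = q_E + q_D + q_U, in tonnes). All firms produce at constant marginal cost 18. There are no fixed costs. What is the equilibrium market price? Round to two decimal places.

Each firm earns π_i = (121 - 4Q)q_i - 18q_i.
Setting ∂π_i/∂q_i = 0 with rivals' quantities fixed: 103 - 8q_i - 4·Σ_{j≠i} q_j = 0.
By symmetry each firm produces the same amount; substituting Σ_{j≠i} q_j = 2q_i yields q_i = 103/16.
Total output Q = 309/16, so price P = 121 - 4·(309/16) = 175/4.

43.75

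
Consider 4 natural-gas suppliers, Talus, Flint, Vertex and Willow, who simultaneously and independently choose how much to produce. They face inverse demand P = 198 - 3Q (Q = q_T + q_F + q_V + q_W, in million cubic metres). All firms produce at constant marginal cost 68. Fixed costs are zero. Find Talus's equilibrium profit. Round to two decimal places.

Each firm earns π_i = (198 - 3Q)q_i - 68q_i.
Setting ∂π_i/∂q_i = 0 with rivals' quantities fixed: 130 - 6q_i - 3·Σ_{j≠i} q_j = 0.
By symmetry each firm produces the same amount; substituting Σ_{j≠i} q_j = 3q_i yields q_i = 130/15 = 26/3.
Price P = 198 - 3·(104/3) = 94.
Talus's profit: (94 - 68)·(26/3) = 676/3.

225.33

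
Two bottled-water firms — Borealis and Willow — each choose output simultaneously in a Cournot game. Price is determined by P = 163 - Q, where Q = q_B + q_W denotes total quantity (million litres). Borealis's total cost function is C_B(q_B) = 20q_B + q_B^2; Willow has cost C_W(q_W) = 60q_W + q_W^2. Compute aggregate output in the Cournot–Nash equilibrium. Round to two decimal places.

49.20

Borealis's profit: π_B = (163 - Q)q_B - (20q_B + q_B²). Setting ∂π_B/∂q_B = 0: 143 - 4q_B - (q_W) = 0.
Willow's profit: π_W = (163 - Q)q_W - (60q_W + q_W²). Setting ∂π_W/∂q_W = 0: 103 - 4q_W - (q_B) = 0.
So q_B = (143 - q_W)/4 and q_W = (103 - q_B)/4.
Solving the pair: q_B = 469/15, q_W = 269/15.
Total output Q = 469/15 + 269/15 = 246/5.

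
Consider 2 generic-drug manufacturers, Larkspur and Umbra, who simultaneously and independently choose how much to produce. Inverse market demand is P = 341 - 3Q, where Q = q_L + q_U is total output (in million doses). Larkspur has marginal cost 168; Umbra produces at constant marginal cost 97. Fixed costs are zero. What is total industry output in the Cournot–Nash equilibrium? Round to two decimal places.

Larkspur's profit: π_L = (341 - 3Q)q_L - (168q_L). Setting ∂π_L/∂q_L = 0: 173 - 6q_L - 3(q_U) = 0.
Umbra's first-order condition: 244 - 6q_U - 3(q_L) = 0.
Best responses: q_L = (173 - 3q_U)/6, q_U = (244 - 3q_L)/6.
Solving the pair: q_L = 34/3, q_U = 35.
Total output Q = 34/3 + 35 = 139/3.

46.33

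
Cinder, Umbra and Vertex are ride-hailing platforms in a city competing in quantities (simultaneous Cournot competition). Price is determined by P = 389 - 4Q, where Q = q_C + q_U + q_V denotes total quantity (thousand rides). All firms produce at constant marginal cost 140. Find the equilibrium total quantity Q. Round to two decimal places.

46.69

Each firm earns π_i = (389 - 4Q)q_i - 140q_i.
Setting ∂π_i/∂q_i = 0 with rivals' quantities fixed: 249 - 8q_i - 4·Σ_{j≠i} q_j = 0.
By symmetry each firm produces the same amount; substituting Σ_{j≠i} q_j = 2q_i yields q_i = 249/16.
Total output Q = 249/16 + 249/16 + 249/16 = 747/16.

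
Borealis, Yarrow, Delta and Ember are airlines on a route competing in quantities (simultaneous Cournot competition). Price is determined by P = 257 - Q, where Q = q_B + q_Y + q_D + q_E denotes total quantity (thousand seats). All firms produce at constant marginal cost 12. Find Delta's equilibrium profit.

A representative firm's profit is π_i = q_i(257 - Q) - 12q_i.
First-order condition (treating rivals' output as given): 245 - 2q_i - Σ_{j≠i} q_j = 0.
With identical firms every q_j equals q_i, so Σ_{j≠i} q_j = 3q_i and 245 = 5q_i, giving q_i = 49.
Price P = 257 - 196 = 61.
Delta's profit: (61 - 12)·49 = 2401.

2401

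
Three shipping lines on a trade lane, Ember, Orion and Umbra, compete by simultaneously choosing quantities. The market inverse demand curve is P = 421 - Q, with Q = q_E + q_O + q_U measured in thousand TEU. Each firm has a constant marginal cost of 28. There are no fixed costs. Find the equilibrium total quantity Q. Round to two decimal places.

294.75

A representative firm's profit is π_i = q_i(421 - Q) - 28q_i.
First-order condition (treating rivals' output as given): 393 - 2q_i - Σ_{j≠i} q_j = 0.
By symmetry each firm produces the same amount; substituting Σ_{j≠i} q_j = 2q_i yields q_i = 393/4.
Total output Q = 393/4 + 393/4 + 393/4 = 1179/4.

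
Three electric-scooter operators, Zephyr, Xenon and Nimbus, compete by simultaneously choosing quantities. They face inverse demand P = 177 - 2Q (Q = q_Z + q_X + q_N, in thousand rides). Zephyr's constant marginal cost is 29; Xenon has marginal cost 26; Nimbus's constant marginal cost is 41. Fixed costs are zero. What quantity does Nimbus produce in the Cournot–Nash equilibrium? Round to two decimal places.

13.63

Zephyr's profit: π_Z = (177 - 2Q)q_Z - (29q_Z). Setting ∂π_Z/∂q_Z = 0: 148 - 4q_Z - 2(q_X + q_N) = 0.
Xenon's profit: π_X = (177 - 2Q)q_X - (26q_X). Setting ∂π_X/∂q_X = 0: 151 - 4q_X - 2(q_Z + q_N) = 0.
Nimbus's profit: π_N = (177 - 2Q)q_N - (41q_N). Setting ∂π_N/∂q_N = 0: 136 - 4q_N - 2(q_Z + q_X) = 0.
Adding the 3 first-order conditions: 435 − 8Q = 0, so Q = 435/8.
Back-substituting: q_Z = (148 − 435/4)/2 = 157/8, q_X = (151 − 435/4)/2 = 169/8, q_N = (136 − 435/4)/2 = 109/8.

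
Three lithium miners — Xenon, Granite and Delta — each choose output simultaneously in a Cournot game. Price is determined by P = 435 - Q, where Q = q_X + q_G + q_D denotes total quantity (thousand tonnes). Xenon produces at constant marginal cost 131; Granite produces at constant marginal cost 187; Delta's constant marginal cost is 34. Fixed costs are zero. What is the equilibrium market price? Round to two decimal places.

Xenon's profit: π_X = (435 - Q)q_X - (131q_X). Setting ∂π_X/∂q_X = 0: 304 - 2q_X - (q_G + q_D) = 0.
Granite's first-order condition: 248 - 2q_G - (q_X + q_D) = 0.
Delta's profit: π_D = (435 - Q)q_D - (34q_D). Setting ∂π_D/∂q_D = 0: 401 - 2q_D - (q_X + q_G) = 0.
Adding the 3 conditions: 953 − 2Q − 2Q = 0, i.e. Q = 953/4.
Back-substituting: q_X = (304 − 953/4) = 263/4, q_G = (248 − 953/4) = 39/4, q_D = (401 − 953/4) = 651/4.
Total output Q = 953/4, so price P = 435 - 953/4 = 787/4.

196.75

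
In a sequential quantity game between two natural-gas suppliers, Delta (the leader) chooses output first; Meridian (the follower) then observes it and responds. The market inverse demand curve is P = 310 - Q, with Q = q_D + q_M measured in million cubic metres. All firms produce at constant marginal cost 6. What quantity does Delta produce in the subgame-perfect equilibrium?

152

Solve by backward induction. Given q_D, the follower Meridian maximises π_M = (310 - q_D - q_M)q_M - 6q_M.
∂π_M/∂q_M = 304 - q_D - 2q_M = 0 gives the reaction function q_M = (304 - q_D)/2.
Delta substitutes q_M(q_D) into its own profit: π_D = q_D(310 - q_D - (304 - q_D)/2) - 6q_D = (158 - (1/2)q_D)q_D - 6q_D.
The leader's first-order condition 152 - q_D = 0 yields q_D = 152.
Then q_M = (304 - 152)/2 = 76.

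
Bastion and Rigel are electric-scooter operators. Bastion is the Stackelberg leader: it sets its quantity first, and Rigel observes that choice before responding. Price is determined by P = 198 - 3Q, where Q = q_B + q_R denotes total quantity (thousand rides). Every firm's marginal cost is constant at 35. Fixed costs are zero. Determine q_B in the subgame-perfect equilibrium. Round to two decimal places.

The follower Rigel best-responds to any q_B: π_R = (198 - 3Q)q_R - 35q_R.
∂π_R/∂q_R = 163 - 3q_B - 6q_R = 0 gives the reaction function q_R = (163 - 3q_B)/6.
The leader anticipates this reaction. Substituting into P = 198 - 3Q gives P = 233/2 - (3/2)q_B, so π_B = (233/2 - (3/2)q_B)q_B - 35q_B.
The leader's first-order condition 163/2 - 3q_B = 0 yields q_B = 163/6.
Then q_R = (163 - 3·(163/6))/6 = 163/12.

27.17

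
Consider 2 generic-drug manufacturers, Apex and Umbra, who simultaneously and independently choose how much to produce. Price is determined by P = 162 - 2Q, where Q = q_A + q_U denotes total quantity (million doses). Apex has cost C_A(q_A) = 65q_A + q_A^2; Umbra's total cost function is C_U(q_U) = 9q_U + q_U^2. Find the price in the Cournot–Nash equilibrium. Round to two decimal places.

Apex's profit: π_A = (162 - 2Q)q_A - (65q_A + q_A²). Setting ∂π_A/∂q_A = 0: 97 - 6q_A - 2(q_U) = 0.
Umbra's profit: π_U = (162 - 2Q)q_U - (9q_U + q_U²). Setting ∂π_U/∂q_U = 0: 153 - 6q_U - 2(q_A) = 0.
Rearranging gives the reaction functions q_A = (97 - 2q_U)/6 and q_U = (153 - 2q_A)/6.
Solving the pair: q_A = 69/8, q_U = 181/8.
Total output Q = 125/4, so price P = 162 - 2·(125/4) = 199/2.

99.50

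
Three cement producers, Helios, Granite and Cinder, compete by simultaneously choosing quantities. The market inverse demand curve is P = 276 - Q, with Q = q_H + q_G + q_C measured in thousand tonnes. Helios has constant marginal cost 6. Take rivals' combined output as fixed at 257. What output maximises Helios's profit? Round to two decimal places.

6.50

With rivals' combined output fixed at 257, Helios's profit is π_H = (276 - 257 - q_H)q_H - (6q_H) = (19 - q_H)q_H - (6q_H).
∂π_H/∂q_H = 13 - 2q_H = 0, so q_H = 13/2.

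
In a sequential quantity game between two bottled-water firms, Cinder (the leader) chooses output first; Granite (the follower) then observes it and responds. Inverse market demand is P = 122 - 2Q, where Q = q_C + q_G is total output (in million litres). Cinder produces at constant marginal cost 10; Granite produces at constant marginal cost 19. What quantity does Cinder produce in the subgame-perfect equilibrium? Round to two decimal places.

30.25

Solve by backward induction. Given q_C, the follower Granite maximises π_G = (122 - 2q_C - 2q_G)q_G - 19q_G.
∂π_G/∂q_G = 103 - 2q_C - 4q_G = 0 gives the reaction function q_G = (103 - 2q_C)/4.
Cinder substitutes q_G(q_C) into its own profit: π_C = q_C(122 - 2q_C - (103 - 2q_C)/2) - 10q_C = (141/2 - q_C)q_C - 10q_C.
Leader FOC: 121/2 - 2q_C = 0, so q_C = 121/4.
Then q_G = (103 - 2·(121/4))/4 = 85/8.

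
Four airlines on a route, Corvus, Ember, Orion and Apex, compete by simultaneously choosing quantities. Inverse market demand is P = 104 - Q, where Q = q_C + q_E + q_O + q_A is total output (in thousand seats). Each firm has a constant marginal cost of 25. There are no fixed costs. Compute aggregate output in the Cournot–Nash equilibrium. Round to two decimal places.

63.20

Each firm earns π_i = (104 - Q)q_i - 25q_i.
First-order condition (treating rivals' output as given): 79 - 2q_i - Σ_{j≠i} q_j = 0.
With identical firms every q_j equals q_i, so Σ_{j≠i} q_j = 3q_i and 79 = 5q_i, giving q_i = 79/5.
Total output Q = 79/5 + 79/5 + 79/5 + 79/5 = 316/5.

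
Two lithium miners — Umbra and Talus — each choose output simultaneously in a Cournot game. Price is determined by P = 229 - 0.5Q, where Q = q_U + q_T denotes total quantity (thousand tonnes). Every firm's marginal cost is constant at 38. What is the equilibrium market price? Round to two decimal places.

101.67

Each firm earns π_i = (229 - 0.5Q)q_i - 38q_i.
Setting ∂π_i/∂q_i = 0 with rivals' quantities fixed: 191 - q_i - (1/2)q_j = 0.
By symmetry each firm produces the same amount; substituting q_j = q_i yields q_i = 191/(3/2) = 382/3.
Total output Q = 764/3, so price P = 229 - (1/2)·(764/3) = 305/3.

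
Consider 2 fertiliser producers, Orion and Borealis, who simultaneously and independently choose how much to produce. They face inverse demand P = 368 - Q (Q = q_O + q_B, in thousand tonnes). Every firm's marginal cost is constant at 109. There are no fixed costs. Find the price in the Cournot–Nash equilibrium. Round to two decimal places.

195.33

Each firm earns π_i = (368 - Q)q_i - 109q_i.
First-order condition (treating rivals' output as given): 259 - 2q_i - q_j = 0.
With identical firms every q_j equals q_i, so q_j = q_i and 259 = 3q_i, giving q_i = 259/3.
Total output Q = 518/3, so price P = 368 - 518/3 = 586/3.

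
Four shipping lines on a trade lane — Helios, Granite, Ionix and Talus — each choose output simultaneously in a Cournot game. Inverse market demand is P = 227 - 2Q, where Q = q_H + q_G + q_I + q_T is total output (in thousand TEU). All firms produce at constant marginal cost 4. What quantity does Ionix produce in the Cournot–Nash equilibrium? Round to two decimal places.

Each firm earns π_i = (227 - 2Q)q_i - 4q_i.
First-order condition (treating rivals' output as given): 223 - 4q_i - 2·Σ_{j≠i} q_j = 0.
By symmetry each firm produces the same amount; substituting Σ_{j≠i} q_j = 3q_i yields q_i = 223/10.

22.30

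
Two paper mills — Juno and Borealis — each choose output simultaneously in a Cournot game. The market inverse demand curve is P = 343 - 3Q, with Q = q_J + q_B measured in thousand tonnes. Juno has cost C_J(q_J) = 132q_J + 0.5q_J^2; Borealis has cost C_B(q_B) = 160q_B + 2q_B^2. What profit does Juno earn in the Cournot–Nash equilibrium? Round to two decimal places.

2292.00

Juno's profit: π_J = (343 - 3Q)q_J - (132q_J + (1/2)q_J²). Setting ∂π_J/∂q_J = 0: 211 - 7q_J - 3(q_B) = 0.
Borealis's first-order condition: 183 - 10q_B - 3(q_J) = 0.
So q_J = (211 - 3q_B)/7 and q_B = (183 - 3q_J)/10.
Solving the pair: q_J = 1561/61, q_B = 648/61.
Price P = 343 - 3·36.2131 = 234.3607.
Juno's profit: 234.3607·(1561/61) - 132·(1561/61) - (1/2)(1561/61)² = 2291.9977.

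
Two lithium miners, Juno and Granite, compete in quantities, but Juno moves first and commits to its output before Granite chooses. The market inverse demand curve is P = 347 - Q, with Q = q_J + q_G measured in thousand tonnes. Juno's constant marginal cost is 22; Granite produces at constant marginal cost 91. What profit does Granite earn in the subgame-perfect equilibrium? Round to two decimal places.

The follower Granite best-responds to any q_J: π_G = (347 - Q)q_G - 91q_G.
Follower FOC: 256 - q_J - 2q_G = 0, so q_G(q_J) = (256 - q_J)/2.
Juno substitutes q_G(q_J) into its own profit: π_J = q_J(347 - q_J - (256 - q_J)/2) - 22q_J = (219 - (1/2)q_J)q_J - 22q_J.
The leader's first-order condition 197 - q_J = 0 yields q_J = 197.
Then q_G = (256 - 197)/2 = 59/2.
Price P = 347 - 453/2 = 241/2.
Granite's profit: (241/2 - 91)·(59/2) = 870.2500.

870.25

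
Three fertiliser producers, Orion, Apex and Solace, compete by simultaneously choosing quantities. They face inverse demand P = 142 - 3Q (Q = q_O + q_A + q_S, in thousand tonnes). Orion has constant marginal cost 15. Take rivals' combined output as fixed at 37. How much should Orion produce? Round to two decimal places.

2.67

With rivals' combined output fixed at 37, Orion's profit is π_O = (142 - 3·37 - 3q_O)q_O - (15q_O) = (31 - 3q_O)q_O - (15q_O).
∂π_O/∂q_O = 16 - 6q_O = 0, so q_O = 8/3.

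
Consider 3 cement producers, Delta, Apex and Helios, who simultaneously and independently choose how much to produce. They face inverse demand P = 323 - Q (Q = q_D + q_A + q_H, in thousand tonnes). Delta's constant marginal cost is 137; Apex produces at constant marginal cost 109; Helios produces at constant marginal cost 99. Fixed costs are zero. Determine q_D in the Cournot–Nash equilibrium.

30

Delta's profit: π_D = (323 - Q)q_D - (137q_D). Setting ∂π_D/∂q_D = 0: 186 - 2q_D - (q_A + q_H) = 0.
Apex's profit: π_A = (323 - Q)q_A - (109q_A). Setting ∂π_A/∂q_A = 0: 214 - 2q_A - (q_D + q_H) = 0.
Helios's profit: π_H = (323 - Q)q_H - (99q_H). Setting ∂π_H/∂q_H = 0: 224 - 2q_H - (q_D + q_A) = 0.
Summing all 3 equations gives 624 − 4Q = 0, hence Q = 156.
Back-substituting: q_D = (186 − 156) = 30, q_A = (214 − 156) = 58, q_H = (224 − 156) = 68.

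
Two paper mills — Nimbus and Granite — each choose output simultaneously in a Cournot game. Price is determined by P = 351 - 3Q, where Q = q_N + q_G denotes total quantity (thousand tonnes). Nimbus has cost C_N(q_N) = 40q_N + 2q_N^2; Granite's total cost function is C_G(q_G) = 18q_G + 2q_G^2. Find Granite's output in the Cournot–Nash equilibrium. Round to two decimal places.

26.34

Nimbus's profit: π_N = (351 - 3Q)q_N - (40q_N + 2q_N²). Setting ∂π_N/∂q_N = 0: 311 - 10q_N - 3(q_G) = 0.
Granite's first-order condition: 333 - 10q_G - 3(q_N) = 0.
Best responses: q_N = (311 - 3q_G)/10, q_G = (333 - 3q_N)/10.
Solving the pair: q_N = 23.1978, q_G = 26.3407.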